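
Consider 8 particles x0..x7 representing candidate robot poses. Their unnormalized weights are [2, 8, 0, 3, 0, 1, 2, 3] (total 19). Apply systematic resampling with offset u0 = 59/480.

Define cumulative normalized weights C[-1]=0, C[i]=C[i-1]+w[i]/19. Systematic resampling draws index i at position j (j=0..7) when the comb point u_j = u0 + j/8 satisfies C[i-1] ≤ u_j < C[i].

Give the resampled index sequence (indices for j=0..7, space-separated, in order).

1 1 1 1 3 6 7 7

C = [2/19, 10/19, 10/19, 13/19, 13/19, 14/19, 16/19, 1]
j=0: u_0=59/480 ∈ [2/19, 10/19) → index 1
j=1: u_1=119/480 ∈ [2/19, 10/19) → index 1
j=2: u_2=179/480 ∈ [2/19, 10/19) → index 1
j=3: u_3=239/480 ∈ [2/19, 10/19) → index 1
j=4: u_4=299/480 ∈ [10/19, 13/19) → index 3
j=5: u_5=359/480 ∈ [14/19, 16/19) → index 6
j=6: u_6=419/480 ∈ [16/19, 1) → index 7
j=7: u_7=479/480 ∈ [16/19, 1) → index 7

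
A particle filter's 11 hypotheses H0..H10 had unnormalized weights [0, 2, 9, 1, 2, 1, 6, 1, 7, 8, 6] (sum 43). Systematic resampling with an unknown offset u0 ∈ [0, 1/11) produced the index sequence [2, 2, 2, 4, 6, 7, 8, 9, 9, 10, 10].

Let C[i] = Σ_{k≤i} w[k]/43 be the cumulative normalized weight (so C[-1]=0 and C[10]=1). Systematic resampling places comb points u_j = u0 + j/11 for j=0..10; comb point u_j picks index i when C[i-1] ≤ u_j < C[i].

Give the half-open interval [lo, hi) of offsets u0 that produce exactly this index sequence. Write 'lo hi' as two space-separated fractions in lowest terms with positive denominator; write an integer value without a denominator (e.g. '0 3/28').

2/43 25/473

C = [0, 2/43, 11/43, 12/43, 14/43, 15/43, 21/43, 22/43, 29/43, 37/43, 1]
j=0 picked index 2: u0 ∈ [2/43, 11/43)
j=1 picked index 2: u0 ∈ [-21/473, 78/473)
j=2 picked index 2: u0 ∈ [-64/473, 35/473)
j=3 picked index 4: u0 ∈ [3/473, 25/473)
j=4 picked index 6: u0 ∈ [-7/473, 59/473)
j=5 picked index 7: u0 ∈ [16/473, 27/473)
j=6 picked index 8: u0 ∈ [-16/473, 61/473)
j=7 picked index 9: u0 ∈ [18/473, 106/473)
j=8 picked index 9: u0 ∈ [-25/473, 63/473)
j=9 picked index 10: u0 ∈ [20/473, 2/11)
j=10 picked index 10: u0 ∈ [-23/473, 1/11)
intersection: [2/43, 25/473)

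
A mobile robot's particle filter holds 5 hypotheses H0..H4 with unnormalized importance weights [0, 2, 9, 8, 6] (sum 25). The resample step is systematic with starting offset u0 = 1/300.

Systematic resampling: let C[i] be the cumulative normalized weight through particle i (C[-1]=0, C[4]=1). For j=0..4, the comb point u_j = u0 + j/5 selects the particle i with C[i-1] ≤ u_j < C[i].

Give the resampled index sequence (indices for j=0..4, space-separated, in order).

1 2 2 3 4

C = [0, 2/25, 11/25, 19/25, 1]
j=0: u_0=1/300 ∈ [0, 2/25) → index 1
j=1: u_1=61/300 ∈ [2/25, 11/25) → index 2
j=2: u_2=121/300 ∈ [2/25, 11/25) → index 2
j=3: u_3=181/300 ∈ [11/25, 19/25) → index 3
j=4: u_4=241/300 ∈ [19/25, 1) → index 4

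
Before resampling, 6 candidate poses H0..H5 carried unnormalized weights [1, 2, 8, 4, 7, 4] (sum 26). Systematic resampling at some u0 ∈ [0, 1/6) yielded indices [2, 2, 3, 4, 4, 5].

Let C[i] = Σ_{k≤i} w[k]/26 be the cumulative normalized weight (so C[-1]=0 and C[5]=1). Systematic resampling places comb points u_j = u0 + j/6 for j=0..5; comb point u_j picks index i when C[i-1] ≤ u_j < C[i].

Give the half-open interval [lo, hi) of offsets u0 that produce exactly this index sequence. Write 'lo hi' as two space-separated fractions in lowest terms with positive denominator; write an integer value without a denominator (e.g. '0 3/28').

C = [1/26, 3/26, 11/26, 15/26, 11/13, 1]
j=0 picked index 2: u0 ∈ [3/26, 11/26)
j=1 picked index 2: u0 ∈ [-2/39, 10/39)
j=2 picked index 3: u0 ∈ [7/78, 19/78)
j=3 picked index 4: u0 ∈ [1/13, 9/26)
j=4 picked index 4: u0 ∈ [-7/78, 7/39)
j=5 picked index 5: u0 ∈ [1/78, 1/6)
intersection: [3/26, 1/6)

3/26 1/6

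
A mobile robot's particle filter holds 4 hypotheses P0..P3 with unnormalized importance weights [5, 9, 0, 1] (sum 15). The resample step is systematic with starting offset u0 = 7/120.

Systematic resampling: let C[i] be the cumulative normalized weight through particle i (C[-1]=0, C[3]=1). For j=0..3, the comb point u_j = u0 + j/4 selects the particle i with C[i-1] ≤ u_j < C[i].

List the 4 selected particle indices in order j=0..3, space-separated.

C = [1/3, 14/15, 14/15, 1]
j=0: u_0=7/120 ∈ [0, 1/3) → index 0
j=1: u_1=37/120 ∈ [0, 1/3) → index 0
j=2: u_2=67/120 ∈ [1/3, 14/15) → index 1
j=3: u_3=97/120 ∈ [1/3, 14/15) → index 1

0 0 1 1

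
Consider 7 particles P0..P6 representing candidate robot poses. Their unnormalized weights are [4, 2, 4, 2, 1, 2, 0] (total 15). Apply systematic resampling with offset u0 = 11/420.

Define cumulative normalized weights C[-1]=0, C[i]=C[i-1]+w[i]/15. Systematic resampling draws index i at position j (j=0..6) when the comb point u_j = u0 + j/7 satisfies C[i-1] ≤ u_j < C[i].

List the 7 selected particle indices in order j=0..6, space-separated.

0 0 1 2 2 3 5

C = [4/15, 2/5, 2/3, 4/5, 13/15, 1, 1]
j=0: u_0=11/420 ∈ [0, 4/15) → index 0
j=1: u_1=71/420 ∈ [0, 4/15) → index 0
j=2: u_2=131/420 ∈ [4/15, 2/5) → index 1
j=3: u_3=191/420 ∈ [2/5, 2/3) → index 2
j=4: u_4=251/420 ∈ [2/5, 2/3) → index 2
j=5: u_5=311/420 ∈ [2/3, 4/5) → index 3
j=6: u_6=53/60 ∈ [13/15, 1) → index 5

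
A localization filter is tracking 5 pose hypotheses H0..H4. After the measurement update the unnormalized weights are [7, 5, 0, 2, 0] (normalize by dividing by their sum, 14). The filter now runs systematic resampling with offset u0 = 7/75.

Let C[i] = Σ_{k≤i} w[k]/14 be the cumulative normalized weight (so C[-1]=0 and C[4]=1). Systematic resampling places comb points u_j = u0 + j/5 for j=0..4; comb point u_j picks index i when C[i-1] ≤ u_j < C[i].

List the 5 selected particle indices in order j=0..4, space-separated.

0 0 0 1 3

C = [1/2, 6/7, 6/7, 1, 1]
j=0: u_0=7/75 ∈ [0, 1/2) → index 0
j=1: u_1=22/75 ∈ [0, 1/2) → index 0
j=2: u_2=37/75 ∈ [0, 1/2) → index 0
j=3: u_3=52/75 ∈ [1/2, 6/7) → index 1
j=4: u_4=67/75 ∈ [6/7, 1) → index 3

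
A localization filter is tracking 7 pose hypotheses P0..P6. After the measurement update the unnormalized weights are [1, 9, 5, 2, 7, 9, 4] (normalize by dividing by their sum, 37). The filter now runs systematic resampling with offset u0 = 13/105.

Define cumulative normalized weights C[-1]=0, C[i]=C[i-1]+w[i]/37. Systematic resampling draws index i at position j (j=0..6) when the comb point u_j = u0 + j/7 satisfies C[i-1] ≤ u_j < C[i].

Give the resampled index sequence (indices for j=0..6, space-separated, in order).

1 1 3 4 5 5 6

C = [1/37, 10/37, 15/37, 17/37, 24/37, 33/37, 1]
j=0: u_0=13/105 ∈ [1/37, 10/37) → index 1
j=1: u_1=4/15 ∈ [1/37, 10/37) → index 1
j=2: u_2=43/105 ∈ [15/37, 17/37) → index 3
j=3: u_3=58/105 ∈ [17/37, 24/37) → index 4
j=4: u_4=73/105 ∈ [24/37, 33/37) → index 5
j=5: u_5=88/105 ∈ [24/37, 33/37) → index 5
j=6: u_6=103/105 ∈ [33/37, 1) → index 6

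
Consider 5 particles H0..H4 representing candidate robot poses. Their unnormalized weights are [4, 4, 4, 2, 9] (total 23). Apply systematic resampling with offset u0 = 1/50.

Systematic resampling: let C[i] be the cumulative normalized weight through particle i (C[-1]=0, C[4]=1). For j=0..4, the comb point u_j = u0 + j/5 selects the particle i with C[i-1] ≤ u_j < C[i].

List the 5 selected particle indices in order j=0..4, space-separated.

C = [4/23, 8/23, 12/23, 14/23, 1]
j=0: u_0=1/50 ∈ [0, 4/23) → index 0
j=1: u_1=11/50 ∈ [4/23, 8/23) → index 1
j=2: u_2=21/50 ∈ [8/23, 12/23) → index 2
j=3: u_3=31/50 ∈ [14/23, 1) → index 4
j=4: u_4=41/50 ∈ [14/23, 1) → index 4

0 1 2 4 4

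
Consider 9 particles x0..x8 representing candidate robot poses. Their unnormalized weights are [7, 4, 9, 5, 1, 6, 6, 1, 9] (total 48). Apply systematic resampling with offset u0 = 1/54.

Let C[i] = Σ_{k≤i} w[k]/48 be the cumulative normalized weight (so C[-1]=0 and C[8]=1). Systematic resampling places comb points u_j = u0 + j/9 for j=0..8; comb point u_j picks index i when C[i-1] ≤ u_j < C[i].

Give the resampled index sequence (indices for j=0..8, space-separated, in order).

0 0 2 2 3 5 6 7 8

C = [7/48, 11/48, 5/12, 25/48, 13/24, 2/3, 19/24, 13/16, 1]
j=0: u_0=1/54 ∈ [0, 7/48) → index 0
j=1: u_1=7/54 ∈ [0, 7/48) → index 0
j=2: u_2=13/54 ∈ [11/48, 5/12) → index 2
j=3: u_3=19/54 ∈ [11/48, 5/12) → index 2
j=4: u_4=25/54 ∈ [5/12, 25/48) → index 3
j=5: u_5=31/54 ∈ [13/24, 2/3) → index 5
j=6: u_6=37/54 ∈ [2/3, 19/24) → index 6
j=7: u_7=43/54 ∈ [19/24, 13/16) → index 7
j=8: u_8=49/54 ∈ [13/16, 1) → index 8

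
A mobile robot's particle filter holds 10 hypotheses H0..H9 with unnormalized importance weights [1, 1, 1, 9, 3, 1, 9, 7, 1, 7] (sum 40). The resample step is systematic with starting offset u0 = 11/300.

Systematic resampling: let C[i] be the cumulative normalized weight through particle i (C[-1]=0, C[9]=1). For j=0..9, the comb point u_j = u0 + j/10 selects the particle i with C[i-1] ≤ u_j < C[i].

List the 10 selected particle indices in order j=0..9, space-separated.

C = [1/40, 1/20, 3/40, 3/10, 3/8, 2/5, 5/8, 4/5, 33/40, 1]
j=0: u_0=11/300 ∈ [1/40, 1/20) → index 1
j=1: u_1=41/300 ∈ [3/40, 3/10) → index 3
j=2: u_2=71/300 ∈ [3/40, 3/10) → index 3
j=3: u_3=101/300 ∈ [3/10, 3/8) → index 4
j=4: u_4=131/300 ∈ [2/5, 5/8) → index 6
j=5: u_5=161/300 ∈ [2/5, 5/8) → index 6
j=6: u_6=191/300 ∈ [5/8, 4/5) → index 7
j=7: u_7=221/300 ∈ [5/8, 4/5) → index 7
j=8: u_8=251/300 ∈ [33/40, 1) → index 9
j=9: u_9=281/300 ∈ [33/40, 1) → index 9

1 3 3 4 6 6 7 7 9 9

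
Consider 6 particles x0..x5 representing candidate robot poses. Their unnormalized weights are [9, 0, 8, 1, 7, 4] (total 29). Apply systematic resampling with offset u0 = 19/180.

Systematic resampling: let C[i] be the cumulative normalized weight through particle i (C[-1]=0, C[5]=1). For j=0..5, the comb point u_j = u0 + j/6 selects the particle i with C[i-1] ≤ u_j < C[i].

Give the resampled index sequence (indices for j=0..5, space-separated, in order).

C = [9/29, 9/29, 17/29, 18/29, 25/29, 1]
j=0: u_0=19/180 ∈ [0, 9/29) → index 0
j=1: u_1=49/180 ∈ [0, 9/29) → index 0
j=2: u_2=79/180 ∈ [9/29, 17/29) → index 2
j=3: u_3=109/180 ∈ [17/29, 18/29) → index 3
j=4: u_4=139/180 ∈ [18/29, 25/29) → index 4
j=5: u_5=169/180 ∈ [25/29, 1) → index 5

0 0 2 3 4 5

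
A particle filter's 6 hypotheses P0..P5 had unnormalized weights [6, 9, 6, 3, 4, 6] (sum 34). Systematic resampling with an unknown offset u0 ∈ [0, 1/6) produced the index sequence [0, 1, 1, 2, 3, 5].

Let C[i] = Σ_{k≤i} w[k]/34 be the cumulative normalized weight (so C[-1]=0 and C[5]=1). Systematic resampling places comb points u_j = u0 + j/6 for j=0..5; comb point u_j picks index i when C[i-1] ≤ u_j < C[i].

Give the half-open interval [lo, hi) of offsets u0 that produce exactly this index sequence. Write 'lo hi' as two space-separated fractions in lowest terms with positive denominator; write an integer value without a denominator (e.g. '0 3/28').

C = [3/17, 15/34, 21/34, 12/17, 14/17, 1]
j=0 picked index 0: u0 ∈ [0, 3/17)
j=1 picked index 1: u0 ∈ [1/102, 14/51)
j=2 picked index 1: u0 ∈ [-8/51, 11/102)
j=3 picked index 2: u0 ∈ [-1/17, 2/17)
j=4 picked index 3: u0 ∈ [-5/102, 2/51)
j=5 picked index 5: u0 ∈ [-1/102, 1/6)
intersection: [1/102, 2/51)

1/102 2/51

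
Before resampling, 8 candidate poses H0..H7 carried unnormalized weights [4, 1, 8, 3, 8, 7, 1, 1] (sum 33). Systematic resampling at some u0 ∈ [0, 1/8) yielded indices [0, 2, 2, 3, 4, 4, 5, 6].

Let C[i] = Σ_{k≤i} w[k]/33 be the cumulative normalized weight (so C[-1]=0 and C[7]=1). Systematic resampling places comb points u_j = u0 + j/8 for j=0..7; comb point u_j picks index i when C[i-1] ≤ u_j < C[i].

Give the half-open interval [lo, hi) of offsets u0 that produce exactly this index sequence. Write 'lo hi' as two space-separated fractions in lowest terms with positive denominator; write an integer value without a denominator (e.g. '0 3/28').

C = [4/33, 5/33, 13/33, 16/33, 8/11, 31/33, 32/33, 1]
j=0 picked index 0: u0 ∈ [0, 4/33)
j=1 picked index 2: u0 ∈ [7/264, 71/264)
j=2 picked index 2: u0 ∈ [-13/132, 19/132)
j=3 picked index 3: u0 ∈ [5/264, 29/264)
j=4 picked index 4: u0 ∈ [-1/66, 5/22)
j=5 picked index 4: u0 ∈ [-37/264, 9/88)
j=6 picked index 5: u0 ∈ [-1/44, 25/132)
j=7 picked index 6: u0 ∈ [17/264, 25/264)
intersection: [17/264, 25/264)

17/264 25/264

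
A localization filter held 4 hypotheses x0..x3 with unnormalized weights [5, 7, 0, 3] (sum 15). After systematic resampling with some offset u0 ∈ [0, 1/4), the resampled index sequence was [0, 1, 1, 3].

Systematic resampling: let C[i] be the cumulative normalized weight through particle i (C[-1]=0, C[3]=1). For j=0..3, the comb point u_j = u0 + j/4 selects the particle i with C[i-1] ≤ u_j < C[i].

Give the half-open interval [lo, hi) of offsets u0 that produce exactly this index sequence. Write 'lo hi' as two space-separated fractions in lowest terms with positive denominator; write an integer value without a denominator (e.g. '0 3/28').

C = [1/3, 4/5, 4/5, 1]
j=0 picked index 0: u0 ∈ [0, 1/3)
j=1 picked index 1: u0 ∈ [1/12, 11/20)
j=2 picked index 1: u0 ∈ [-1/6, 3/10)
j=3 picked index 3: u0 ∈ [1/20, 1/4)
intersection: [1/12, 1/4)

1/12 1/4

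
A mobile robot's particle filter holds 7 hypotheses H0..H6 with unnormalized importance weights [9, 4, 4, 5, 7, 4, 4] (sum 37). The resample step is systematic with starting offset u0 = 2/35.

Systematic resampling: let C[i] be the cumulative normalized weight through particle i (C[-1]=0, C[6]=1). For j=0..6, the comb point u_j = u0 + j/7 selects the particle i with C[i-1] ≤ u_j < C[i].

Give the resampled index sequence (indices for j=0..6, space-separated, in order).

C = [9/37, 13/37, 17/37, 22/37, 29/37, 33/37, 1]
j=0: u_0=2/35 ∈ [0, 9/37) → index 0
j=1: u_1=1/5 ∈ [0, 9/37) → index 0
j=2: u_2=12/35 ∈ [9/37, 13/37) → index 1
j=3: u_3=17/35 ∈ [17/37, 22/37) → index 3
j=4: u_4=22/35 ∈ [22/37, 29/37) → index 4
j=5: u_5=27/35 ∈ [22/37, 29/37) → index 4
j=6: u_6=32/35 ∈ [33/37, 1) → index 6

0 0 1 3 4 4 6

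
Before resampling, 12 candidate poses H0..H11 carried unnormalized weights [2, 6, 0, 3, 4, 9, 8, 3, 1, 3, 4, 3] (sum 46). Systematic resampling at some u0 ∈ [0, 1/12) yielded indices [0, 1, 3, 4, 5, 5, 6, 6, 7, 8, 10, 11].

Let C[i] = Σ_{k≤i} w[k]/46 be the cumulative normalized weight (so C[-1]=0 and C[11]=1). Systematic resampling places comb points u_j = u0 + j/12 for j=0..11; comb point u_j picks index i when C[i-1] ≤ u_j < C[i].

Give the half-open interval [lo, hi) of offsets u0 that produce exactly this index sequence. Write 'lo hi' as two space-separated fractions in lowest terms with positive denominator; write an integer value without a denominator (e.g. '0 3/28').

C = [1/23, 4/23, 4/23, 11/46, 15/46, 12/23, 16/23, 35/46, 18/23, 39/46, 43/46, 1]
j=0 picked index 0: u0 ∈ [0, 1/23)
j=1 picked index 1: u0 ∈ [-11/276, 25/276)
j=2 picked index 3: u0 ∈ [1/138, 5/69)
j=3 picked index 4: u0 ∈ [-1/92, 7/92)
j=4 picked index 5: u0 ∈ [-1/138, 13/69)
j=5 picked index 5: u0 ∈ [-25/276, 29/276)
j=6 picked index 6: u0 ∈ [1/46, 9/46)
j=7 picked index 6: u0 ∈ [-17/276, 31/276)
j=8 picked index 7: u0 ∈ [2/69, 13/138)
j=9 picked index 8: u0 ∈ [1/92, 3/92)
j=10 picked index 10: u0 ∈ [1/69, 7/69)
j=11 picked index 11: u0 ∈ [5/276, 1/12)
intersection: [2/69, 3/92)

2/69 3/92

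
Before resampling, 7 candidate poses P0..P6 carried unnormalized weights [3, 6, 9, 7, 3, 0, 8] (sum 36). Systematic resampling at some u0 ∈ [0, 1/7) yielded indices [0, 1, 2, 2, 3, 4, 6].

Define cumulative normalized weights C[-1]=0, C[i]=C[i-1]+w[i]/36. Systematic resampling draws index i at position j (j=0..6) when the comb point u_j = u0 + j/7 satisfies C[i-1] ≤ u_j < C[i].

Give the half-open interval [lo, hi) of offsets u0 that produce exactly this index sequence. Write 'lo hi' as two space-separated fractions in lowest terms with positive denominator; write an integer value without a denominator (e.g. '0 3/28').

C = [1/12, 1/4, 1/2, 25/36, 7/9, 7/9, 1]
j=0 picked index 0: u0 ∈ [0, 1/12)
j=1 picked index 1: u0 ∈ [-5/84, 3/28)
j=2 picked index 2: u0 ∈ [-1/28, 3/14)
j=3 picked index 2: u0 ∈ [-5/28, 1/14)
j=4 picked index 3: u0 ∈ [-1/14, 31/252)
j=5 picked index 4: u0 ∈ [-5/252, 4/63)
j=6 picked index 6: u0 ∈ [-5/63, 1/7)
intersection: [0, 4/63)

0 4/63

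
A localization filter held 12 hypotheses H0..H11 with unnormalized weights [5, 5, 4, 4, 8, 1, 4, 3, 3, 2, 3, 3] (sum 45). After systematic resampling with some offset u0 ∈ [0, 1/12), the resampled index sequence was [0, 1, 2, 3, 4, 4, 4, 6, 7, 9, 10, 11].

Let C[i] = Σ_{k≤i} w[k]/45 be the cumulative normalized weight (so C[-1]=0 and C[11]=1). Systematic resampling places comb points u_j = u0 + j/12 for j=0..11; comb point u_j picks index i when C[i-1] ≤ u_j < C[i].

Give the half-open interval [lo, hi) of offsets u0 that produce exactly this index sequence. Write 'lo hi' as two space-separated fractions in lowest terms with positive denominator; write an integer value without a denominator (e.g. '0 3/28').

13/180 7/90

C = [1/9, 2/9, 14/45, 2/5, 26/45, 3/5, 31/45, 34/45, 37/45, 13/15, 14/15, 1]
j=0 picked index 0: u0 ∈ [0, 1/9)
j=1 picked index 1: u0 ∈ [1/36, 5/36)
j=2 picked index 2: u0 ∈ [1/18, 13/90)
j=3 picked index 3: u0 ∈ [11/180, 3/20)
j=4 picked index 4: u0 ∈ [1/15, 11/45)
j=5 picked index 4: u0 ∈ [-1/60, 29/180)
j=6 picked index 4: u0 ∈ [-1/10, 7/90)
j=7 picked index 6: u0 ∈ [1/60, 19/180)
j=8 picked index 7: u0 ∈ [1/45, 4/45)
j=9 picked index 9: u0 ∈ [13/180, 7/60)
j=10 picked index 10: u0 ∈ [1/30, 1/10)
j=11 picked index 11: u0 ∈ [1/60, 1/12)
intersection: [13/180, 7/90)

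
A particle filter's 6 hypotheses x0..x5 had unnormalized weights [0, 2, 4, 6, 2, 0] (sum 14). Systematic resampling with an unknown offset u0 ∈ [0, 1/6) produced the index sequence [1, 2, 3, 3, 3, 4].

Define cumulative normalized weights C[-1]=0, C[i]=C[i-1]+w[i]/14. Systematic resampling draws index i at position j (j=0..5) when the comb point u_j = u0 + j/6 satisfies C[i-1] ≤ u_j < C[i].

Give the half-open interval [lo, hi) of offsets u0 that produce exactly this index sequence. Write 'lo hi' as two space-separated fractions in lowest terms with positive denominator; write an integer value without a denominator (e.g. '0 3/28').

2/21 1/7

C = [0, 1/7, 3/7, 6/7, 1, 1]
j=0 picked index 1: u0 ∈ [0, 1/7)
j=1 picked index 2: u0 ∈ [-1/42, 11/42)
j=2 picked index 3: u0 ∈ [2/21, 11/21)
j=3 picked index 3: u0 ∈ [-1/14, 5/14)
j=4 picked index 3: u0 ∈ [-5/21, 4/21)
j=5 picked index 4: u0 ∈ [1/42, 1/6)
intersection: [2/21, 1/7)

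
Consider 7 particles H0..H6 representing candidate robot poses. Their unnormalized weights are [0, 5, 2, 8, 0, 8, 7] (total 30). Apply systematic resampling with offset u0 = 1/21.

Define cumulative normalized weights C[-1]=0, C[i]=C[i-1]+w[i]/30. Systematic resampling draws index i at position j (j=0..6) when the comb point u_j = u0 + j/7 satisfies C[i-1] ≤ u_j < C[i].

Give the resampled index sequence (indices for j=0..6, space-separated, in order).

1 2 3 3 5 5 6

C = [0, 1/6, 7/30, 1/2, 1/2, 23/30, 1]
j=0: u_0=1/21 ∈ [0, 1/6) → index 1
j=1: u_1=4/21 ∈ [1/6, 7/30) → index 2
j=2: u_2=1/3 ∈ [7/30, 1/2) → index 3
j=3: u_3=10/21 ∈ [7/30, 1/2) → index 3
j=4: u_4=13/21 ∈ [1/2, 23/30) → index 5
j=5: u_5=16/21 ∈ [1/2, 23/30) → index 5
j=6: u_6=19/21 ∈ [23/30, 1) → index 6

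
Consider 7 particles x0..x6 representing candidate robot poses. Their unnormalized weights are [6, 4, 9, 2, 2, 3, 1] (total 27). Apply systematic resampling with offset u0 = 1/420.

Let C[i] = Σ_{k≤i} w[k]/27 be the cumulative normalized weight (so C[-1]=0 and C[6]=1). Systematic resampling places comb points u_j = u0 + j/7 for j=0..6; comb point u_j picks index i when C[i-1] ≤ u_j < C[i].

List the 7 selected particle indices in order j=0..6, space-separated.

C = [2/9, 10/27, 19/27, 7/9, 23/27, 26/27, 1]
j=0: u_0=1/420 ∈ [0, 2/9) → index 0
j=1: u_1=61/420 ∈ [0, 2/9) → index 0
j=2: u_2=121/420 ∈ [2/9, 10/27) → index 1
j=3: u_3=181/420 ∈ [10/27, 19/27) → index 2
j=4: u_4=241/420 ∈ [10/27, 19/27) → index 2
j=5: u_5=43/60 ∈ [19/27, 7/9) → index 3
j=6: u_6=361/420 ∈ [23/27, 26/27) → index 5

0 0 1 2 2 3 5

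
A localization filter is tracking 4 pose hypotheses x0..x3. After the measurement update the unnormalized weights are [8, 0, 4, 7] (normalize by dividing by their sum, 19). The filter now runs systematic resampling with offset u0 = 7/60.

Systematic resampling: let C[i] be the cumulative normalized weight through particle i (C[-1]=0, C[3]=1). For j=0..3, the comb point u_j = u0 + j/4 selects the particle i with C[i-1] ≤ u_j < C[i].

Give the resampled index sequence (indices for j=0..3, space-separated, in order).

C = [8/19, 8/19, 12/19, 1]
j=0: u_0=7/60 ∈ [0, 8/19) → index 0
j=1: u_1=11/30 ∈ [0, 8/19) → index 0
j=2: u_2=37/60 ∈ [8/19, 12/19) → index 2
j=3: u_3=13/15 ∈ [12/19, 1) → index 3

0 0 2 3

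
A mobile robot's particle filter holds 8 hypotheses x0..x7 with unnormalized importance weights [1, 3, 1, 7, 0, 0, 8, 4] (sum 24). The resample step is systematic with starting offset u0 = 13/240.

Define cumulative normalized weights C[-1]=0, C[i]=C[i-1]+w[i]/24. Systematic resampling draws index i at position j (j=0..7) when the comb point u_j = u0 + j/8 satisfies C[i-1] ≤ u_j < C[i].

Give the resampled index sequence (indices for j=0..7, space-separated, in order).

C = [1/24, 1/6, 5/24, 1/2, 1/2, 1/2, 5/6, 1]
j=0: u_0=13/240 ∈ [1/24, 1/6) → index 1
j=1: u_1=43/240 ∈ [1/6, 5/24) → index 2
j=2: u_2=73/240 ∈ [5/24, 1/2) → index 3
j=3: u_3=103/240 ∈ [5/24, 1/2) → index 3
j=4: u_4=133/240 ∈ [1/2, 5/6) → index 6
j=5: u_5=163/240 ∈ [1/2, 5/6) → index 6
j=6: u_6=193/240 ∈ [1/2, 5/6) → index 6
j=7: u_7=223/240 ∈ [5/6, 1) → index 7

1 2 3 3 6 6 6 7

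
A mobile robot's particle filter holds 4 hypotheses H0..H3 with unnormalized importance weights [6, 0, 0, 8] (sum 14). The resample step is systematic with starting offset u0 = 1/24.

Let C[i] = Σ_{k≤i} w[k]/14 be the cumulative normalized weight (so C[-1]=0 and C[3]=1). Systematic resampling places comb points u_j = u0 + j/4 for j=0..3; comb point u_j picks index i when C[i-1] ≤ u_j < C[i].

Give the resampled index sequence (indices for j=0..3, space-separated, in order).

0 0 3 3

C = [3/7, 3/7, 3/7, 1]
j=0: u_0=1/24 ∈ [0, 3/7) → index 0
j=1: u_1=7/24 ∈ [0, 3/7) → index 0
j=2: u_2=13/24 ∈ [3/7, 1) → index 3
j=3: u_3=19/24 ∈ [3/7, 1) → index 3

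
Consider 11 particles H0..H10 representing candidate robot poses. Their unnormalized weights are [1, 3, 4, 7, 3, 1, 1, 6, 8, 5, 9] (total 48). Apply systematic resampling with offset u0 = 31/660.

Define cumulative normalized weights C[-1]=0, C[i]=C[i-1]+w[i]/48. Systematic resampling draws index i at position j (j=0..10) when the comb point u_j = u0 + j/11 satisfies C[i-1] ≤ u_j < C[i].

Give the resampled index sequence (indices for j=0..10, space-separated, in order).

1 2 3 4 6 7 8 8 9 10 10

C = [1/48, 1/12, 1/6, 5/16, 3/8, 19/48, 5/12, 13/24, 17/24, 13/16, 1]
j=0: u_0=31/660 ∈ [1/48, 1/12) → index 1
j=1: u_1=91/660 ∈ [1/12, 1/6) → index 2
j=2: u_2=151/660 ∈ [1/6, 5/16) → index 3
j=3: u_3=211/660 ∈ [5/16, 3/8) → index 4
j=4: u_4=271/660 ∈ [19/48, 5/12) → index 6
j=5: u_5=331/660 ∈ [5/12, 13/24) → index 7
j=6: u_6=391/660 ∈ [13/24, 17/24) → index 8
j=7: u_7=41/60 ∈ [13/24, 17/24) → index 8
j=8: u_8=511/660 ∈ [17/24, 13/16) → index 9
j=9: u_9=571/660 ∈ [13/16, 1) → index 10
j=10: u_10=631/660 ∈ [13/16, 1) → index 10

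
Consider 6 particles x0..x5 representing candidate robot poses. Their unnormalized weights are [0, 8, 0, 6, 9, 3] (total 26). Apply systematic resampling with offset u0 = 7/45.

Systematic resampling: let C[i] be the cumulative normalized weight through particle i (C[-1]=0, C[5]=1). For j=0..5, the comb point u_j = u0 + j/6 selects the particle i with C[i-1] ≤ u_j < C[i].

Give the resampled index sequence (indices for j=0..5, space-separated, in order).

C = [0, 4/13, 4/13, 7/13, 23/26, 1]
j=0: u_0=7/45 ∈ [0, 4/13) → index 1
j=1: u_1=29/90 ∈ [4/13, 7/13) → index 3
j=2: u_2=22/45 ∈ [4/13, 7/13) → index 3
j=3: u_3=59/90 ∈ [7/13, 23/26) → index 4
j=4: u_4=37/45 ∈ [7/13, 23/26) → index 4
j=5: u_5=89/90 ∈ [23/26, 1) → index 5

1 3 3 4 4 5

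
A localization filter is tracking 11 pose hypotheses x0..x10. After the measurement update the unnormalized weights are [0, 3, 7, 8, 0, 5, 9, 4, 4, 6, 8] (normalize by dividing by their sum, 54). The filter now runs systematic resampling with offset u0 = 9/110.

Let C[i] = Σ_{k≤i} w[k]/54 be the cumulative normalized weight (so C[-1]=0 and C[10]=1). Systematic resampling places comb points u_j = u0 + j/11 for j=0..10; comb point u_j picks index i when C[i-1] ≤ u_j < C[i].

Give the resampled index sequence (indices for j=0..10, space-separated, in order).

C = [0, 1/18, 5/27, 1/3, 1/3, 23/54, 16/27, 2/3, 20/27, 23/27, 1]
j=0: u_0=9/110 ∈ [1/18, 5/27) → index 2
j=1: u_1=19/110 ∈ [1/18, 5/27) → index 2
j=2: u_2=29/110 ∈ [5/27, 1/3) → index 3
j=3: u_3=39/110 ∈ [1/3, 23/54) → index 5
j=4: u_4=49/110 ∈ [23/54, 16/27) → index 6
j=5: u_5=59/110 ∈ [23/54, 16/27) → index 6
j=6: u_6=69/110 ∈ [16/27, 2/3) → index 7
j=7: u_7=79/110 ∈ [2/3, 20/27) → index 8
j=8: u_8=89/110 ∈ [20/27, 23/27) → index 9
j=9: u_9=9/10 ∈ [23/27, 1) → index 10
j=10: u_10=109/110 ∈ [23/27, 1) → index 10

2 2 3 5 6 6 7 8 9 10 10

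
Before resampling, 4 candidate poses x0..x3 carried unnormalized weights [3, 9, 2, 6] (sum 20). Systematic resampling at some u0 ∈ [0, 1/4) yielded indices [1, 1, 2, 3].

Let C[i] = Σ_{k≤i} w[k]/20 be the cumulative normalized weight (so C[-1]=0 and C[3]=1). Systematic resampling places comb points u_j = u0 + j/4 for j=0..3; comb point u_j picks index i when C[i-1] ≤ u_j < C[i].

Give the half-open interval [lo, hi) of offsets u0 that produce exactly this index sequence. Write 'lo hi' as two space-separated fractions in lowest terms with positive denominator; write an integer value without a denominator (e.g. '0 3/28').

3/20 1/5

C = [3/20, 3/5, 7/10, 1]
j=0 picked index 1: u0 ∈ [3/20, 3/5)
j=1 picked index 1: u0 ∈ [-1/10, 7/20)
j=2 picked index 2: u0 ∈ [1/10, 1/5)
j=3 picked index 3: u0 ∈ [-1/20, 1/4)
intersection: [3/20, 1/5)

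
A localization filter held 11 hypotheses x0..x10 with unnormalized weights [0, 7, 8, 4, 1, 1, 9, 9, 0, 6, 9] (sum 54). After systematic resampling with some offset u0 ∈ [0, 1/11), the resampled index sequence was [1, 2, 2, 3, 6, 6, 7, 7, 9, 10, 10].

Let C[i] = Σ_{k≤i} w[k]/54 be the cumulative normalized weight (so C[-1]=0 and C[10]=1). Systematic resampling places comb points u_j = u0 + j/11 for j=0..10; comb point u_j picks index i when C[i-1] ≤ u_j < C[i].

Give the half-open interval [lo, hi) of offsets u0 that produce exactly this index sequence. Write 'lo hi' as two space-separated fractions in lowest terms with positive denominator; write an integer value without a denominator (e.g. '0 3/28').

C = [0, 7/54, 5/18, 19/54, 10/27, 7/18, 5/9, 13/18, 13/18, 5/6, 1]
j=0 picked index 1: u0 ∈ [0, 7/54)
j=1 picked index 2: u0 ∈ [23/594, 37/198)
j=2 picked index 2: u0 ∈ [-31/594, 19/198)
j=3 picked index 3: u0 ∈ [1/198, 47/594)
j=4 picked index 6: u0 ∈ [5/198, 19/99)
j=5 picked index 6: u0 ∈ [-13/198, 10/99)
j=6 picked index 7: u0 ∈ [1/99, 35/198)
j=7 picked index 7: u0 ∈ [-8/99, 17/198)
j=8 picked index 9: u0 ∈ [-1/198, 7/66)
j=9 picked index 10: u0 ∈ [1/66, 2/11)
j=10 picked index 10: u0 ∈ [-5/66, 1/11)
intersection: [23/594, 47/594)

23/594 47/594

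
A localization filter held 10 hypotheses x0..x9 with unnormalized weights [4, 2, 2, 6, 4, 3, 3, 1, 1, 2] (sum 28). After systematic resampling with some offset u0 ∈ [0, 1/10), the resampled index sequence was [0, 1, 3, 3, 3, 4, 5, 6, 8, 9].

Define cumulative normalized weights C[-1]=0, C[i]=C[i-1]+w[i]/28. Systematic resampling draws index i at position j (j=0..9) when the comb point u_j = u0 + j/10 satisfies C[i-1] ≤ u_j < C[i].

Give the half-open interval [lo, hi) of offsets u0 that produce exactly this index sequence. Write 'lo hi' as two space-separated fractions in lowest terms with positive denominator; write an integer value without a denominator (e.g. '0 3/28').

13/140 1/10

C = [1/7, 3/14, 2/7, 1/2, 9/14, 3/4, 6/7, 25/28, 13/14, 1]
j=0 picked index 0: u0 ∈ [0, 1/7)
j=1 picked index 1: u0 ∈ [3/70, 4/35)
j=2 picked index 3: u0 ∈ [3/35, 3/10)
j=3 picked index 3: u0 ∈ [-1/70, 1/5)
j=4 picked index 3: u0 ∈ [-4/35, 1/10)
j=5 picked index 4: u0 ∈ [0, 1/7)
j=6 picked index 5: u0 ∈ [3/70, 3/20)
j=7 picked index 6: u0 ∈ [1/20, 11/70)
j=8 picked index 8: u0 ∈ [13/140, 9/70)
j=9 picked index 9: u0 ∈ [1/35, 1/10)
intersection: [13/140, 1/10)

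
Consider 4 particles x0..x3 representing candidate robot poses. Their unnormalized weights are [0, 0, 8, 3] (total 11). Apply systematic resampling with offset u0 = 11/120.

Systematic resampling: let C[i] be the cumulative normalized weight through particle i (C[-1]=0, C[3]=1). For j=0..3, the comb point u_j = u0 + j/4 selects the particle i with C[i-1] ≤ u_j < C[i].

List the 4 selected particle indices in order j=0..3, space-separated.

C = [0, 0, 8/11, 1]
j=0: u_0=11/120 ∈ [0, 8/11) → index 2
j=1: u_1=41/120 ∈ [0, 8/11) → index 2
j=2: u_2=71/120 ∈ [0, 8/11) → index 2
j=3: u_3=101/120 ∈ [8/11, 1) → index 3

2 2 2 3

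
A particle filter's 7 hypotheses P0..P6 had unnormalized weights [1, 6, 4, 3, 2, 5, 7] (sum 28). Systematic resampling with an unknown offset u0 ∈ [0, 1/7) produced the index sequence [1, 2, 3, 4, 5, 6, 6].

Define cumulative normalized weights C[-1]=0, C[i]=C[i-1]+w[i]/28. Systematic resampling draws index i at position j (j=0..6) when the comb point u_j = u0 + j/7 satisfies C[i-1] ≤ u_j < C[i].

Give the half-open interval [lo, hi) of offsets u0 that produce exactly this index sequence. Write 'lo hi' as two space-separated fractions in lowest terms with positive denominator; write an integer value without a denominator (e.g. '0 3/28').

3/28 1/7

C = [1/28, 1/4, 11/28, 1/2, 4/7, 3/4, 1]
j=0 picked index 1: u0 ∈ [1/28, 1/4)
j=1 picked index 2: u0 ∈ [3/28, 1/4)
j=2 picked index 3: u0 ∈ [3/28, 3/14)
j=3 picked index 4: u0 ∈ [1/14, 1/7)
j=4 picked index 5: u0 ∈ [0, 5/28)
j=5 picked index 6: u0 ∈ [1/28, 2/7)
j=6 picked index 6: u0 ∈ [-3/28, 1/7)
intersection: [3/28, 1/7)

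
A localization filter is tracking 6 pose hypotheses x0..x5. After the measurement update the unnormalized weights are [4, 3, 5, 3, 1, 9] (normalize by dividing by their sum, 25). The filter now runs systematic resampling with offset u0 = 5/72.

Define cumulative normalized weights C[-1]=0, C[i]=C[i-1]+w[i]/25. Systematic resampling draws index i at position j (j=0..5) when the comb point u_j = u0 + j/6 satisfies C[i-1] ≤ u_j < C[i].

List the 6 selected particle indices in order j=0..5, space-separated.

0 1 2 3 5 5

C = [4/25, 7/25, 12/25, 3/5, 16/25, 1]
j=0: u_0=5/72 ∈ [0, 4/25) → index 0
j=1: u_1=17/72 ∈ [4/25, 7/25) → index 1
j=2: u_2=29/72 ∈ [7/25, 12/25) → index 2
j=3: u_3=41/72 ∈ [12/25, 3/5) → index 3
j=4: u_4=53/72 ∈ [16/25, 1) → index 5
j=5: u_5=65/72 ∈ [16/25, 1) → index 5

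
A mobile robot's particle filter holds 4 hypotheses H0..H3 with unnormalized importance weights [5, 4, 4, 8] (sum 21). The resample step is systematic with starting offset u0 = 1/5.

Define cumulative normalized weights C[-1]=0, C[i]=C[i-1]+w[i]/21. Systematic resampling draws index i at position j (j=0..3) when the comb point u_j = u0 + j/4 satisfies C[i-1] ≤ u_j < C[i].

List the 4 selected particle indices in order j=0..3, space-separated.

0 2 3 3

C = [5/21, 3/7, 13/21, 1]
j=0: u_0=1/5 ∈ [0, 5/21) → index 0
j=1: u_1=9/20 ∈ [3/7, 13/21) → index 2
j=2: u_2=7/10 ∈ [13/21, 1) → index 3
j=3: u_3=19/20 ∈ [13/21, 1) → index 3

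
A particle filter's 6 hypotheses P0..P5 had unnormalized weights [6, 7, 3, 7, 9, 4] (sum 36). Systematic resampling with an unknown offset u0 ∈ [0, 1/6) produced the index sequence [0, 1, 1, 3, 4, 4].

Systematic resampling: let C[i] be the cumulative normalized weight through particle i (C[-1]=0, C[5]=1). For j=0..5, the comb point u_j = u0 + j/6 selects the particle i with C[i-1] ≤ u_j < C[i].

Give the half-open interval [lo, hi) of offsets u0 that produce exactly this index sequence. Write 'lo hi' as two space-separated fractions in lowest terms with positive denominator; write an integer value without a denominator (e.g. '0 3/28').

C = [1/6, 13/36, 4/9, 23/36, 8/9, 1]
j=0 picked index 0: u0 ∈ [0, 1/6)
j=1 picked index 1: u0 ∈ [0, 7/36)
j=2 picked index 1: u0 ∈ [-1/6, 1/36)
j=3 picked index 3: u0 ∈ [-1/18, 5/36)
j=4 picked index 4: u0 ∈ [-1/36, 2/9)
j=5 picked index 4: u0 ∈ [-7/36, 1/18)
intersection: [0, 1/36)

0 1/36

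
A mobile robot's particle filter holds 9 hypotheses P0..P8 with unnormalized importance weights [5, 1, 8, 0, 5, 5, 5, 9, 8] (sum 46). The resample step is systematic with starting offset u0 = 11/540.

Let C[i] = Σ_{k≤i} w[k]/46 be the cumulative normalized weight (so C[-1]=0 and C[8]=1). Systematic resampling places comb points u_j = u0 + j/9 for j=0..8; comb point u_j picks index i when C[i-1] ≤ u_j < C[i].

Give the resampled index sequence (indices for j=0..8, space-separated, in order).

C = [5/46, 3/23, 7/23, 7/23, 19/46, 12/23, 29/46, 19/23, 1]
j=0: u_0=11/540 ∈ [0, 5/46) → index 0
j=1: u_1=71/540 ∈ [3/23, 7/23) → index 2
j=2: u_2=131/540 ∈ [3/23, 7/23) → index 2
j=3: u_3=191/540 ∈ [7/23, 19/46) → index 4
j=4: u_4=251/540 ∈ [19/46, 12/23) → index 5
j=5: u_5=311/540 ∈ [12/23, 29/46) → index 6
j=6: u_6=371/540 ∈ [29/46, 19/23) → index 7
j=7: u_7=431/540 ∈ [29/46, 19/23) → index 7
j=8: u_8=491/540 ∈ [19/23, 1) → index 8

0 2 2 4 5 6 7 7 8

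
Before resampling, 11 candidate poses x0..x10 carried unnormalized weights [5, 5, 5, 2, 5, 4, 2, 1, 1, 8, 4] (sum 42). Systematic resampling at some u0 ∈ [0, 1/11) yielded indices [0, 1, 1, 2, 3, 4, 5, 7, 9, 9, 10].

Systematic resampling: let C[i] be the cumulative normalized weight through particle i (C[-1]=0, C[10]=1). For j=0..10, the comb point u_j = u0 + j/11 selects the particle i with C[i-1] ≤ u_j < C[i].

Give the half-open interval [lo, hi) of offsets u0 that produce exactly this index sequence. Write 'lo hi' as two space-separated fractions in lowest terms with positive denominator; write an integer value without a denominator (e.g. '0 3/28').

C = [5/42, 5/21, 5/14, 17/42, 11/21, 13/21, 2/3, 29/42, 5/7, 19/21, 1]
j=0 picked index 0: u0 ∈ [0, 5/42)
j=1 picked index 1: u0 ∈ [13/462, 34/231)
j=2 picked index 1: u0 ∈ [-29/462, 13/231)
j=3 picked index 2: u0 ∈ [-8/231, 13/154)
j=4 picked index 3: u0 ∈ [-1/154, 19/462)
j=5 picked index 4: u0 ∈ [-23/462, 16/231)
j=6 picked index 5: u0 ∈ [-5/231, 17/231)
j=7 picked index 7: u0 ∈ [1/33, 25/462)
j=8 picked index 9: u0 ∈ [-1/77, 41/231)
j=9 picked index 9: u0 ∈ [-8/77, 20/231)
j=10 picked index 10: u0 ∈ [-1/231, 1/11)
intersection: [1/33, 19/462)

1/33 19/462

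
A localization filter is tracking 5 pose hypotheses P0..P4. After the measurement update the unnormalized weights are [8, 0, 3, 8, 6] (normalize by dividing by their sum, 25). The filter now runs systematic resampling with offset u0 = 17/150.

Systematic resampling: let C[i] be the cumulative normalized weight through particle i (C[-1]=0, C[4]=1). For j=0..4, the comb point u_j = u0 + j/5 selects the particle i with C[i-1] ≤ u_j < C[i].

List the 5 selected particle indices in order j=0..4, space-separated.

0 0 3 3 4

C = [8/25, 8/25, 11/25, 19/25, 1]
j=0: u_0=17/150 ∈ [0, 8/25) → index 0
j=1: u_1=47/150 ∈ [0, 8/25) → index 0
j=2: u_2=77/150 ∈ [11/25, 19/25) → index 3
j=3: u_3=107/150 ∈ [11/25, 19/25) → index 3
j=4: u_4=137/150 ∈ [19/25, 1) → index 4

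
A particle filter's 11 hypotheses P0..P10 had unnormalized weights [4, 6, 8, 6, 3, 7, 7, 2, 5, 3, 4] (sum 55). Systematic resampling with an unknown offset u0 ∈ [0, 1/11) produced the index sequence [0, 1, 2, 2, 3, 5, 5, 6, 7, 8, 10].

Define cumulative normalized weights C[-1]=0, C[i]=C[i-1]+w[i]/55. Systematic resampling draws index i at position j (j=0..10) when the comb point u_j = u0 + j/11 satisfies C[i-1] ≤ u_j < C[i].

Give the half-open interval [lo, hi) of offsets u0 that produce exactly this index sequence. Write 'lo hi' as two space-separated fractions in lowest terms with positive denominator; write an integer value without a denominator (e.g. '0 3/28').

2/55 3/55

C = [4/55, 2/11, 18/55, 24/55, 27/55, 34/55, 41/55, 43/55, 48/55, 51/55, 1]
j=0 picked index 0: u0 ∈ [0, 4/55)
j=1 picked index 1: u0 ∈ [-1/55, 1/11)
j=2 picked index 2: u0 ∈ [0, 8/55)
j=3 picked index 2: u0 ∈ [-1/11, 3/55)
j=4 picked index 3: u0 ∈ [-2/55, 4/55)
j=5 picked index 5: u0 ∈ [2/55, 9/55)
j=6 picked index 5: u0 ∈ [-3/55, 4/55)
j=7 picked index 6: u0 ∈ [-1/55, 6/55)
j=8 picked index 7: u0 ∈ [1/55, 3/55)
j=9 picked index 8: u0 ∈ [-2/55, 3/55)
j=10 picked index 10: u0 ∈ [1/55, 1/11)
intersection: [2/55, 3/55)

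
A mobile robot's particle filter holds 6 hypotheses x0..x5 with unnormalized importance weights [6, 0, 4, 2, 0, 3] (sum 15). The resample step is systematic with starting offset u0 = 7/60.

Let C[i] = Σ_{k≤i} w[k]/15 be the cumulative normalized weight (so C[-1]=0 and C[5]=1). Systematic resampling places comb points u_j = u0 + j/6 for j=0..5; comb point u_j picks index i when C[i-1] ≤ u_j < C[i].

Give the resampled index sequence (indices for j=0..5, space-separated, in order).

C = [2/5, 2/5, 2/3, 4/5, 4/5, 1]
j=0: u_0=7/60 ∈ [0, 2/5) → index 0
j=1: u_1=17/60 ∈ [0, 2/5) → index 0
j=2: u_2=9/20 ∈ [2/5, 2/3) → index 2
j=3: u_3=37/60 ∈ [2/5, 2/3) → index 2
j=4: u_4=47/60 ∈ [2/3, 4/5) → index 3
j=5: u_5=19/20 ∈ [4/5, 1) → index 5

0 0 2 2 3 5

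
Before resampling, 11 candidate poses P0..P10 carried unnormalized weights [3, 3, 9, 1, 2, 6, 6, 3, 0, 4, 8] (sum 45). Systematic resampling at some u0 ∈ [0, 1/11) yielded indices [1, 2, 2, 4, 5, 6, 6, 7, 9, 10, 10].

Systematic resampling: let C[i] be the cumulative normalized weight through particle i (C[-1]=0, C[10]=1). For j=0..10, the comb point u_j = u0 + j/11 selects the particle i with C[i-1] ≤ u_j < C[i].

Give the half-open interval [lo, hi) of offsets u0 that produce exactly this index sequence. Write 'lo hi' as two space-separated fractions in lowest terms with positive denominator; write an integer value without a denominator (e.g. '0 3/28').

C = [1/15, 2/15, 1/3, 16/45, 2/5, 8/15, 2/3, 11/15, 11/15, 37/45, 1]
j=0 picked index 1: u0 ∈ [1/15, 2/15)
j=1 picked index 2: u0 ∈ [7/165, 8/33)
j=2 picked index 2: u0 ∈ [-8/165, 5/33)
j=3 picked index 4: u0 ∈ [41/495, 7/55)
j=4 picked index 5: u0 ∈ [2/55, 28/165)
j=5 picked index 6: u0 ∈ [13/165, 7/33)
j=6 picked index 6: u0 ∈ [-2/165, 4/33)
j=7 picked index 7: u0 ∈ [1/33, 16/165)
j=8 picked index 9: u0 ∈ [1/165, 47/495)
j=9 picked index 10: u0 ∈ [2/495, 2/11)
j=10 picked index 10: u0 ∈ [-43/495, 1/11)
intersection: [41/495, 1/11)

41/495 1/11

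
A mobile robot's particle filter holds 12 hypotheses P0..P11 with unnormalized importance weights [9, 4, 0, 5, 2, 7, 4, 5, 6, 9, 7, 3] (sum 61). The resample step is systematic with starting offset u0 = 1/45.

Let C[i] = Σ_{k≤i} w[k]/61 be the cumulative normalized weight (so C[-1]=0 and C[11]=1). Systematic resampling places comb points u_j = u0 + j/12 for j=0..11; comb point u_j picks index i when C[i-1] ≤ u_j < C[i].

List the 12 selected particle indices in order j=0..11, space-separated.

0 0 1 3 5 5 7 8 9 9 10 10

C = [9/61, 13/61, 13/61, 18/61, 20/61, 27/61, 31/61, 36/61, 42/61, 51/61, 58/61, 1]
j=0: u_0=1/45 ∈ [0, 9/61) → index 0
j=1: u_1=19/180 ∈ [0, 9/61) → index 0
j=2: u_2=17/90 ∈ [9/61, 13/61) → index 1
j=3: u_3=49/180 ∈ [13/61, 18/61) → index 3
j=4: u_4=16/45 ∈ [20/61, 27/61) → index 5
j=5: u_5=79/180 ∈ [20/61, 27/61) → index 5
j=6: u_6=47/90 ∈ [31/61, 36/61) → index 7
j=7: u_7=109/180 ∈ [36/61, 42/61) → index 8
j=8: u_8=31/45 ∈ [42/61, 51/61) → index 9
j=9: u_9=139/180 ∈ [42/61, 51/61) → index 9
j=10: u_10=77/90 ∈ [51/61, 58/61) → index 10
j=11: u_11=169/180 ∈ [51/61, 58/61) → index 10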